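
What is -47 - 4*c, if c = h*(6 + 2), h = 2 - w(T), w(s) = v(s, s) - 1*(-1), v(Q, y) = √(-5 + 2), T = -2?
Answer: -79 + 32*I*√3 ≈ -79.0 + 55.426*I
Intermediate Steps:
v(Q, y) = I*√3 (v(Q, y) = √(-3) = I*√3)
w(s) = 1 + I*√3 (w(s) = I*√3 - 1*(-1) = I*√3 + 1 = 1 + I*√3)
h = 1 - I*√3 (h = 2 - (1 + I*√3) = 2 + (-1 - I*√3) = 1 - I*√3 ≈ 1.0 - 1.732*I)
c = 8 - 8*I*√3 (c = (1 - I*√3)*(6 + 2) = (1 - I*√3)*8 = 8 - 8*I*√3 ≈ 8.0 - 13.856*I)
-47 - 4*c = -47 - 4*(8 - 8*I*√3) = -47 + (-32 + 32*I*√3) = -79 + 32*I*√3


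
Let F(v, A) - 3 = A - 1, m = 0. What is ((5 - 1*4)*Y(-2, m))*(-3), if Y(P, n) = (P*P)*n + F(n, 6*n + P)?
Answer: 0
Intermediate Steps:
F(v, A) = 2 + A (F(v, A) = 3 + (A - 1) = 3 + (-1 + A) = 2 + A)
Y(P, n) = 2 + P + 6*n + n*P² (Y(P, n) = (P*P)*n + (2 + (6*n + P)) = P²*n + (2 + (P + 6*n)) = n*P² + (2 + P + 6*n) = 2 + P + 6*n + n*P²)
((5 - 1*4)*Y(-2, m))*(-3) = ((5 - 1*4)*(2 - 2 + 6*0 + 0*(-2)²))*(-3) = ((5 - 4)*(2 - 2 + 0 + 0*4))*(-3) = (1*(2 - 2 + 0 + 0))*(-3) = (1*0)*(-3) = 0*(-3) = 0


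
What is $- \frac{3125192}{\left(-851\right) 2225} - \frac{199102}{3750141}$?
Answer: $\frac{11342915992622}{7100798229975} \approx 1.5974$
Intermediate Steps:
$- \frac{3125192}{\left(-851\right) 2225} - \frac{199102}{3750141} = - \frac{3125192}{-1893475} - \frac{199102}{3750141} = \left(-3125192\right) \left(- \frac{1}{1893475}\right) - \frac{199102}{3750141} = \frac{3125192}{1893475} - \frac{199102}{3750141} = \frac{11342915992622}{7100798229975}$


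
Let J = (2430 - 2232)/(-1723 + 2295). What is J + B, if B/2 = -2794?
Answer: -145279/26 ≈ -5587.7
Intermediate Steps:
J = 9/26 (J = 198/572 = 198*(1/572) = 9/26 ≈ 0.34615)
B = -5588 (B = 2*(-2794) = -5588)
J + B = 9/26 - 5588 = -145279/26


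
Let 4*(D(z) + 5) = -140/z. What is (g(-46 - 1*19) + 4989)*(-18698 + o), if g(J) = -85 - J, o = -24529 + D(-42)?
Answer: -1288894003/6 ≈ -2.1482e+8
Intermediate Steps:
D(z) = -5 - 35/z (D(z) = -5 + (-140/z)/4 = -5 - 35/z)
o = -147199/6 (o = -24529 + (-5 - 35/(-42)) = -24529 + (-5 - 35*(-1/42)) = -24529 + (-5 + 5/6) = -24529 - 25/6 = -147199/6 ≈ -24533.)
(g(-46 - 1*19) + 4989)*(-18698 + o) = ((-85 - (-46 - 1*19)) + 4989)*(-18698 - 147199/6) = ((-85 - (-46 - 19)) + 4989)*(-259387/6) = ((-85 - 1*(-65)) + 4989)*(-259387/6) = ((-85 + 65) + 4989)*(-259387/6) = (-20 + 4989)*(-259387/6) = 4969*(-259387/6) = -1288894003/6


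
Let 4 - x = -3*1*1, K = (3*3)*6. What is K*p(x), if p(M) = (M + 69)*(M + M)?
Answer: 57456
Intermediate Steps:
K = 54 (K = 9*6 = 54)
x = 7 (x = 4 - (-3*1) = 4 - (-3) = 4 - 1*(-3) = 4 + 3 = 7)
p(M) = 2*M*(69 + M) (p(M) = (69 + M)*(2*M) = 2*M*(69 + M))
K*p(x) = 54*(2*7*(69 + 7)) = 54*(2*7*76) = 54*1064 = 57456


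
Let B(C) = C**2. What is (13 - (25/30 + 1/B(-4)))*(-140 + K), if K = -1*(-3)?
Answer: -79597/48 ≈ -1658.3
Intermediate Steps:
K = 3
(13 - (25/30 + 1/B(-4)))*(-140 + K) = (13 - (25/30 + 1/(-4)**2))*(-140 + 3) = (13 - (25*(1/30) + 1/16))*(-137) = (13 - (5/6 + 1*(1/16)))*(-137) = (13 - (5/6 + 1/16))*(-137) = (13 - 1*43/48)*(-137) = (13 - 43/48)*(-137) = (581/48)*(-137) = -79597/48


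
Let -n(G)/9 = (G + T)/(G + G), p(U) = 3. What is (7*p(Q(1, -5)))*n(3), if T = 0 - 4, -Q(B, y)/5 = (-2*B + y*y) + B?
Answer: 63/2 ≈ 31.500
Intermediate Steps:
Q(B, y) = -5*y² + 5*B (Q(B, y) = -5*((-2*B + y*y) + B) = -5*((-2*B + y²) + B) = -5*((y² - 2*B) + B) = -5*(y² - B) = -5*y² + 5*B)
T = -4
n(G) = -9*(-4 + G)/(2*G) (n(G) = -9*(G - 4)/(G + G) = -9*(-4 + G)/(2*G))
(7*p(Q(1, -5)))*n(3) = (7*3)*(-9/2 + 18/3) = 21*(-9/2 + 18*(⅓)) = 21*(-9/2 + 6) = 21*(3/2) = 63/2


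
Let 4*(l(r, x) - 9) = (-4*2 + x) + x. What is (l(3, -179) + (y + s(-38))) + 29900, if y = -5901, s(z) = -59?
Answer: 47715/2 ≈ 23858.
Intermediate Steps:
l(r, x) = 7 + x/2 (l(r, x) = 9 + ((-4*2 + x) + x)/4 = 9 + ((-8 + x) + x)/4 = 9 + (-8 + 2*x)/4 = 9 + (-2 + x/2) = 7 + x/2)
(l(3, -179) + (y + s(-38))) + 29900 = ((7 + (1/2)*(-179)) + (-5901 - 59)) + 29900 = ((7 - 179/2) - 5960) + 29900 = (-165/2 - 5960) + 29900 = -12085/2 + 29900 = 47715/2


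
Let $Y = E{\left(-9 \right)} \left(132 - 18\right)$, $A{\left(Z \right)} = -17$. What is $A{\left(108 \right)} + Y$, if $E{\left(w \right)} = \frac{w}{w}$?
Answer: $97$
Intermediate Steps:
$E{\left(w \right)} = 1$
$Y = 114$ ($Y = 1 \left(132 - 18\right) = 1 \cdot 114 = 114$)
$A{\left(108 \right)} + Y = -17 + 114 = 97$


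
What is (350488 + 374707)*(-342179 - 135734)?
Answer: -346580118035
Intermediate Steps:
(350488 + 374707)*(-342179 - 135734) = 725195*(-477913) = -346580118035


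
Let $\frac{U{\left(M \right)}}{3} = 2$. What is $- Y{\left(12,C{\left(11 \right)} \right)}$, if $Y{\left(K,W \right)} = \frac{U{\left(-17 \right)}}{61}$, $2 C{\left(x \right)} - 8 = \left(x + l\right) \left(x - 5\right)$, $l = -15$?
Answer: $- \frac{6}{61} \approx -0.098361$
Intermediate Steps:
$U{\left(M \right)} = 6$ ($U{\left(M \right)} = 3 \cdot 2 = 6$)
$C{\left(x \right)} = 4 + \frac{\left(-15 + x\right) \left(-5 + x\right)}{2}$ ($C{\left(x \right)} = 4 + \frac{\left(x - 15\right) \left(x - 5\right)}{2} = 4 + \frac{\left(-15 + x\right) \left(-5 + x\right)}{2}$)
$Y{\left(K,W \right)} = \frac{6}{61}$
$- Y{\left(12,C{\left(11 \right)} \right)} = \left(-1\right) \frac{6}{61} = - \frac{6}{61}$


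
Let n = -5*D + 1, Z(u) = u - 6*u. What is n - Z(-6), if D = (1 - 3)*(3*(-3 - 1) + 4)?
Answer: -109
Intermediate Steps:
D = 16 (D = -2*(3*(-4) + 4) = -2*(-12 + 4) = -2*(-8) = 16)
Z(u) = -5*u
n = -79 (n = -5*16 + 1 = -80 + 1 = -79)
n - Z(-6) = -79 - (-5)*(-6) = -79 - 1*30 = -79 - 30 = -109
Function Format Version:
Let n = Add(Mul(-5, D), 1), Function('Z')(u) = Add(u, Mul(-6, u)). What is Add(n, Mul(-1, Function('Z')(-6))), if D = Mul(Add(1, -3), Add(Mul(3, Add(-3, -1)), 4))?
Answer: -109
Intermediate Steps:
D = 16 (D = Mul(-2, Add(Mul(3, -4), 4)) = Mul(-2, Add(-12, 4)) = Mul(-2, -8) = 16)
Function('Z')(u) = Mul(-5, u)
n = -79 (n = Add(Mul(-5, 16), 1) = Add(-80, 1) = -79)
Add(n, Mul(-1, Function('Z')(-6))) = Add(-79, Mul(-1, Mul(-5, -6))) = Add(-79, Mul(-1, 30)) = Add(-79, -30) = -109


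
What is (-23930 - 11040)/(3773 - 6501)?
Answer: 17485/1364 ≈ 12.819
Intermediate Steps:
(-23930 - 11040)/(3773 - 6501) = -34970/(-2728) = -34970*(-1/2728) = 17485/1364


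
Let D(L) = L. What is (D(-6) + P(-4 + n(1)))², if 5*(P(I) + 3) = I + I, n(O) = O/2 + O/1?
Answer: 100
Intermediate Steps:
n(O) = 3*O/2 (n(O) = O*(½) + O*1 = O/2 + O = 3*O/2)
P(I) = -3 + 2*I/5 (P(I) = -3 + (I + I)/5 = -3 + (2*I)/5 = -3 + 2*I/5)
(D(-6) + P(-4 + n(1)))² = (-6 + (-3 + 2*(-4 + (3/2)*1)/5))² = (-6 + (-3 + 2*(-4 + 3/2)/5))² = (-6 + (-3 + (⅖)*(-5/2)))² = (-6 + (-3 - 1))² = (-6 - 4)² = (-10)² = 100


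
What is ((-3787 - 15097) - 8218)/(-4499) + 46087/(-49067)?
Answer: 1122468421/220752433 ≈ 5.0847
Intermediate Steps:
((-3787 - 15097) - 8218)/(-4499) + 46087/(-49067) = (-18884 - 8218)*(-1/4499) + 46087*(-1/49067) = -27102*(-1/4499) - 46087/49067 = 27102/4499 - 46087/49067 = 1122468421/220752433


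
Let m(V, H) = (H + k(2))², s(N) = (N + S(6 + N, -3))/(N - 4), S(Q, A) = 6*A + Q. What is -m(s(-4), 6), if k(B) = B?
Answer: -64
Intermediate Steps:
S(Q, A) = Q + 6*A
s(N) = (-12 + 2*N)/(-4 + N) (s(N) = (N + ((6 + N) + 6*(-3)))/(N - 4) = (N + ((6 + N) - 18))/(-4 + N) = (N + (-12 + N))/(-4 + N) = (-12 + 2*N)/(-4 + N))
m(V, H) = (2 + H)² (m(V, H) = (H + 2)² = (2 + H)²)
-m(s(-4), 6) = -(2 + 6)² = -1*8² = -1*64 = -64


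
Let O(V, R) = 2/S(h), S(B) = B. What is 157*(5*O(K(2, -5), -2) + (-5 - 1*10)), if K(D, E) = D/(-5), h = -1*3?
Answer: -8635/3 ≈ -2878.3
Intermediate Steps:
h = -3
K(D, E) = -D/5 (K(D, E) = D*(-⅕) = -D/5)
O(V, R) = -⅔ (O(V, R) = 2/(-3) = 2*(-⅓) = -⅔)
157*(5*O(K(2, -5), -2) + (-5 - 1*10)) = 157*(5*(-⅔) + (-5 - 1*10)) = 157*(-10/3 + (-5 - 10)) = 157*(-10/3 - 15) = 157*(-55/3) = -8635/3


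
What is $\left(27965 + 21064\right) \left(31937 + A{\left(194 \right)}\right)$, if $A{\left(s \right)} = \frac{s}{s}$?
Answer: $1565888202$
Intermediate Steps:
$A{\left(s \right)} = 1$
$\left(27965 + 21064\right) \left(31937 + A{\left(194 \right)}\right) = \left(27965 + 21064\right) \left(31937 + 1\right) = 49029 \cdot 31938 = 1565888202$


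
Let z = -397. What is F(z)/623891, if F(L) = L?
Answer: -397/623891 ≈ -0.00063633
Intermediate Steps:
F(z)/623891 = -397/623891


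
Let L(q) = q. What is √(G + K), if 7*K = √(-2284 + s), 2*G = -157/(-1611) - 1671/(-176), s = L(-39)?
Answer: √(524781963706 + 15631906752*I*√2323)/330792 ≈ 2.5678 + 1.3407*I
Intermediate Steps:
s = -39
G = 2719613/567072 (G = (-157/(-1611) - 1671/(-176))/2 = (-157*(-1/1611) - 1671*(-1/176))/2 = (157/1611 + 1671/176)/2 = (½)*(2719613/283536) = 2719613/567072 ≈ 4.7959)
K = I*√2323/7 (K = √(-2284 - 39)/7 = √(-2323)/7 = (I*√2323)/7 = I*√2323/7 ≈ 6.8854*I)
√(G + K) = √(2719613/567072 + I*√2323/7)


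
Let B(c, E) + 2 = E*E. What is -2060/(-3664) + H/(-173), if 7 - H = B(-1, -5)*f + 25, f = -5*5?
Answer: -421117/158468 ≈ -2.6574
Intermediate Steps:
B(c, E) = -2 + E² (B(c, E) = -2 + E*E = -2 + E²)
f = -25
H = 557 (H = 7 - ((-2 + (-5)²)*(-25) + 25) = 7 - ((-2 + 25)*(-25) + 25) = 7 - (23*(-25) + 25) = 7 - (-575 + 25) = 7 - 1*(-550) = 7 + 550 = 557)
-2060/(-3664) + H/(-173) = -2060/(-3664) + 557/(-173) = -2060*(-1/3664) + 557*(-1/173) = 515/916 - 557/173 = -421117/158468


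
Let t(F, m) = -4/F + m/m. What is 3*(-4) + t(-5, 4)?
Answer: -51/5 ≈ -10.200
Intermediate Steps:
t(F, m) = 1 - 4/F (t(F, m) = -4/F + 1 = 1 - 4/F)
3*(-4) + t(-5, 4) = 3*(-4) + (-4 - 5)/(-5) = -12 - 1/5*(-9) = -12 + 9/5 = -51/5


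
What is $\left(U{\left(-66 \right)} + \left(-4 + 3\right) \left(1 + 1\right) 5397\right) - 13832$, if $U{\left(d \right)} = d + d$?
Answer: $-24758$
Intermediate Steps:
$U{\left(d \right)} = 2 d$
$\left(U{\left(-66 \right)} + \left(-4 + 3\right) \left(1 + 1\right) 5397\right) - 13832 = \left(2 \left(-66\right) + \left(-4 + 3\right) \left(1 + 1\right) 5397\right) - 13832 = \left(-132 + \left(-1\right) 2 \cdot 5397\right) - 13832 = \left(-132 - 10794\right) - 13832 = -10926 - 13832 = -24758$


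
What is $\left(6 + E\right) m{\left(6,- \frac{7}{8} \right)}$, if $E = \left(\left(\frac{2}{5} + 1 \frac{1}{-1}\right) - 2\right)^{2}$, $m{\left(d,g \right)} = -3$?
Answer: $- \frac{957}{25} \approx -38.28$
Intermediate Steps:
$E = \frac{169}{25}$ ($E = \left(\left(2 \cdot \frac{1}{5} + 1 \left(-1\right)\right) - 2\right)^{2} = \left(\left(\frac{2}{5} - 1\right) - 2\right)^{2} = \left(- \frac{3}{5} - 2\right)^{2} = \left(- \frac{13}{5}\right)^{2} = \frac{169}{25} \approx 6.76$)
$\left(6 + E\right) m{\left(6,- \frac{7}{8} \right)} = \left(6 + \frac{169}{25}\right) \left(-3\right) = \frac{319}{25} \left(-3\right) = - \frac{957}{25}$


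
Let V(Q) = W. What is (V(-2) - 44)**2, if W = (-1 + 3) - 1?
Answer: 1849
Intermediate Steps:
W = 1 (W = 2 - 1 = 1)
V(Q) = 1
(V(-2) - 44)**2 = (1 - 44)**2 = (-43)**2 = 1849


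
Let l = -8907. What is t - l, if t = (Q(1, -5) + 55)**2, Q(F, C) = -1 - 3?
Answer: 11508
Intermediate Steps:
Q(F, C) = -4
t = 2601 (t = (-4 + 55)**2 = 51**2 = 2601)
t - l = 2601 - 1*(-8907) = 2601 + 8907 = 11508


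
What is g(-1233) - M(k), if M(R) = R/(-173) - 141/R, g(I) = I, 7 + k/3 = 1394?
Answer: -290080145/239951 ≈ -1208.9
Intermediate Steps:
k = 4161 (k = -21 + 3*1394 = -21 + 4182 = 4161)
M(R) = -141/R - R/173 (M(R) = R*(-1/173) - 141/R = -R/173 - 141/R = -141/R - R/173)
g(-1233) - M(k) = -1233 - (-141/4161 - 1/173*4161) = -1233 - (-141*1/4161 - 4161/173) = -1233 - (-47/1387 - 4161/173) = -1233 - 1*(-5779438/239951) = -1233 + 5779438/239951 = -290080145/239951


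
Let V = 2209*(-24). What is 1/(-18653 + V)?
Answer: -1/71669 ≈ -1.3953e-5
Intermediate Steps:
V = -53016
1/(-18653 + V) = 1/(-18653 - 53016) = 1/(-71669) = -1/71669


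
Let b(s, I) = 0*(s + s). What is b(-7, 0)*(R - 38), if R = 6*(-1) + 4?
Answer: 0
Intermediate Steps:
b(s, I) = 0 (b(s, I) = 0*(2*s) = 0)
R = -2 (R = -6 + 4 = -2)
b(-7, 0)*(R - 38) = 0*(-2 - 38) = 0*(-40) = 0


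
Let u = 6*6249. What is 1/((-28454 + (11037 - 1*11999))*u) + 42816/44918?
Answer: 23611386351173/24770558976336 ≈ 0.95320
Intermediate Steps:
u = 37494
1/((-28454 + (11037 - 1*11999))*u) + 42816/44918 = 1/((-28454 + (11037 - 1*11999))*37494) + 42816/44918 = (1/37494)/(-28454 + (11037 - 11999)) + 42816*(1/44918) = (1/37494)/(-28454 - 962) + 21408/22459 = (1/37494)/(-29416) + 21408/22459 = -1/29416*1/37494 + 21408/22459 = -1/1102923504 + 21408/22459 = 23611386351173/24770558976336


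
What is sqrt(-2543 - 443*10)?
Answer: I*sqrt(6973) ≈ 83.505*I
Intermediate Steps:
sqrt(-2543 - 443*10) = sqrt(-2543 - 4430) = sqrt(-6973) = I*sqrt(6973)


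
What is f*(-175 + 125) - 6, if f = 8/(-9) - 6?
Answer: 3046/9 ≈ 338.44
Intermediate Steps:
f = -62/9 (f = 8*(-1/9) - 6 = -8/9 - 6 = -62/9 ≈ -6.8889)
f*(-175 + 125) - 6 = -62*(-175 + 125)/9 - 6 = -62/9*(-50) - 6 = 3100/9 - 6 = 3046/9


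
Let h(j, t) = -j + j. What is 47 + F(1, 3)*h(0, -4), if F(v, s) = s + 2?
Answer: 47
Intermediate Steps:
F(v, s) = 2 + s
h(j, t) = 0
47 + F(1, 3)*h(0, -4) = 47 + (2 + 3)*0 = 47 + 5*0 = 47 + 0 = 47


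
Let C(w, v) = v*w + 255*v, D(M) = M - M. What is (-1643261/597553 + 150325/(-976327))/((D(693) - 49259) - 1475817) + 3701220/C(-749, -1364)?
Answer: 54870791080646317317/9989355981561162206 ≈ 5.4929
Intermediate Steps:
D(M) = 0
C(w, v) = 255*v + v*w
(-1643261/597553 + 150325/(-976327))/((D(693) - 49259) - 1475817) + 3701220/C(-749, -1364) = (-1643261/597553 + 150325/(-976327))/((0 - 49259) - 1475817) + 3701220/((-1364*(255 - 749))) = (-1643261*1/597553 + 150325*(-1/976327))/(-49259 - 1475817) + 3701220/((-1364*(-494))) = (-1643261/597553 - 150325/976327)/(-1525076) + 3701220/673816 = -154017021552/53037011621*(-1/1525076) + 3701220*(1/673816) = 38504255388/20221368383727049 + 925305/168454 = 54870791080646317317/9989355981561162206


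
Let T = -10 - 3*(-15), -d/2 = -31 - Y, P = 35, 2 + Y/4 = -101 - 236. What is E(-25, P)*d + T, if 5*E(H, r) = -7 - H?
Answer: -9505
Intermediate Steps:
Y = -1356 (Y = -8 + 4*(-101 - 236) = -8 + 4*(-337) = -8 - 1348 = -1356)
E(H, r) = -7/5 - H/5 (E(H, r) = (-7 - H)/5 = -7/5 - H/5)
d = -2650 (d = -2*(-31 - 1*(-1356)) = -2*(-31 + 1356) = -2*1325 = -2650)
T = 35 (T = -10 + 45 = 35)
E(-25, P)*d + T = (-7/5 - ⅕*(-25))*(-2650) + 35 = (-7/5 + 5)*(-2650) + 35 = (18/5)*(-2650) + 35 = -9540 + 35 = -9505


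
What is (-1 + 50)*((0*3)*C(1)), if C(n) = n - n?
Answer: 0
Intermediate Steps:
C(n) = 0
(-1 + 50)*((0*3)*C(1)) = (-1 + 50)*((0*3)*0) = 49*(0*0) = 49*0 = 0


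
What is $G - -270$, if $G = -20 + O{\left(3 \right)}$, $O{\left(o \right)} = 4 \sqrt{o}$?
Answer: $250 + 4 \sqrt{3} \approx 256.93$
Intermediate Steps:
$G = -20 + 4 \sqrt{3} \approx -13.072$
$G - -270 = \left(-20 + 4 \sqrt{3}\right) - -270 = \left(-20 + 4 \sqrt{3}\right) + 270 = 250 + 4 \sqrt{3}$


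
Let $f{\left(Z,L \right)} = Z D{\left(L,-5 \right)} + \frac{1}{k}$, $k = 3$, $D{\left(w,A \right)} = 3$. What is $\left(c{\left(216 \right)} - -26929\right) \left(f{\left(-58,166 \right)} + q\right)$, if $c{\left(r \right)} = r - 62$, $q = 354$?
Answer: $\frac{14651903}{3} \approx 4.884 \cdot 10^{6}$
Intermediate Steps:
$c{\left(r \right)} = -62 + r$ ($c{\left(r \right)} = r - 62 = -62 + r$)
$f{\left(Z,L \right)} = \frac{1}{3} + 3 Z$ ($f{\left(Z,L \right)} = Z 3 + \frac{1}{3} = 3 Z + \frac{1}{3} = \frac{1}{3} + 3 Z$)
$\left(c{\left(216 \right)} - -26929\right) \left(f{\left(-58,166 \right)} + q\right) = \left(\left(-62 + 216\right) - -26929\right) \left(\left(\frac{1}{3} + 3 \left(-58\right)\right) + 354\right) = \left(154 + 26929\right) \left(\left(\frac{1}{3} - 174\right) + 354\right) = 27083 \left(- \frac{521}{3} + 354\right) = 27083 \cdot \frac{541}{3} = \frac{14651903}{3}$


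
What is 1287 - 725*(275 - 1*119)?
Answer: -111813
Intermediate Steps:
1287 - 725*(275 - 1*119) = 1287 - 725*(275 - 119) = 1287 - 725*156 = 1287 - 113100 = -111813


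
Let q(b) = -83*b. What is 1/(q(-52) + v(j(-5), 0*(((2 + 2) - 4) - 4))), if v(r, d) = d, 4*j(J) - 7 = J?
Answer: 1/4316 ≈ 0.00023170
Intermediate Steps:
j(J) = 7/4 + J/4
1/(q(-52) + v(j(-5), 0*(((2 + 2) - 4) - 4))) = 1/(-83*(-52) + 0*(((2 + 2) - 4) - 4)) = 1/(4316 + 0*((4 - 4) - 4)) = 1/(4316 + 0*(0 - 4)) = 1/(4316 + 0*(-4)) = 1/(4316 + 0) = 1/4316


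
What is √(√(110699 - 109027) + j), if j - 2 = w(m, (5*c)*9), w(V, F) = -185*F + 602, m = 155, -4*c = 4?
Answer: √(8929 + 2*√418) ≈ 94.709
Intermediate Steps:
c = -1 (c = -¼*4 = -1)
w(V, F) = 602 - 185*F
j = 8929 (j = 2 + (602 - 185*5*(-1)*9) = 2 + (602 - (-925)*9) = 2 + (602 - 185*(-45)) = 2 + (602 + 8325) = 2 + 8927 = 8929)
√(√(110699 - 109027) + j) = √(√(110699 - 109027) + 8929) = √(√1672 + 8929) = √(2*√418 + 8929) = √(8929 + 2*√418)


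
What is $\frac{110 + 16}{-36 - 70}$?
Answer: $- \frac{63}{53} \approx -1.1887$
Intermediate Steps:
$\frac{110 + 16}{-36 - 70} = \frac{126}{-106} = 126 \left(- \frac{1}{106}\right) = - \frac{63}{53}$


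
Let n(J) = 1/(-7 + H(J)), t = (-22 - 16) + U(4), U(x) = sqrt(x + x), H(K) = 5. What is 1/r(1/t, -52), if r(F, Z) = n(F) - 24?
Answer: -2/49 ≈ -0.040816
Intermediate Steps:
U(x) = sqrt(2)*sqrt(x) (U(x) = sqrt(2*x) = sqrt(2)*sqrt(x))
t = -38 + 2*sqrt(2) (t = (-22 - 16) + sqrt(2)*sqrt(4) = -38 + sqrt(2)*2 = -38 + 2*sqrt(2) ≈ -35.172)
n(J) = -1/2 (n(J) = 1/(-7 + 5) = 1/(-2) = -1/2)
r(F, Z) = -49/2 (r(F, Z) = -1/2 - 24 = -49/2)
1/r(1/t, -52) = 1/(-49/2) = -2/49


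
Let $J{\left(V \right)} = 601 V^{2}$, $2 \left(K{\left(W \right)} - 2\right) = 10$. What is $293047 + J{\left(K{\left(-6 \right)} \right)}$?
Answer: $322496$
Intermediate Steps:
$K{\left(W \right)} = 7$ ($K{\left(W \right)} = 2 + \frac{1}{2} \cdot 10 = 2 + 5 = 7$)
$293047 + J{\left(K{\left(-6 \right)} \right)} = 293047 + 601 \cdot 7^{2} = 293047 + 601 \cdot 49 = 293047 + 29449 = 322496$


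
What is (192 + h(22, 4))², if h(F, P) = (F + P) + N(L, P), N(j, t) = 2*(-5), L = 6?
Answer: 43264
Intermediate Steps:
N(j, t) = -10
h(F, P) = -10 + F + P (h(F, P) = (F + P) - 10 = -10 + F + P)
(192 + h(22, 4))² = (192 + (-10 + 22 + 4))² = (192 + 16)² = 208² = 43264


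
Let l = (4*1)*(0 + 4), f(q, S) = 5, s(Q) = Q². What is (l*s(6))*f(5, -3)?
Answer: 2880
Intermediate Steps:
l = 16 (l = 4*4 = 16)
(l*s(6))*f(5, -3) = (16*6²)*5 = (16*36)*5 = 576*5 = 2880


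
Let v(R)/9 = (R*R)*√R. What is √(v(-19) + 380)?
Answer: √(380 + 3249*I*√19) ≈ 85.285 + 83.028*I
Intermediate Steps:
v(R) = 9*R^(5/2) (v(R) = 9*((R*R)*√R) = 9*(R²*√R) = 9*R^(5/2))
√(v(-19) + 380) = √(9*(-19)^(5/2) + 380) = √(9*(361*I*√19) + 380) = √(3249*I*√19 + 380) = √(380 + 3249*I*√19)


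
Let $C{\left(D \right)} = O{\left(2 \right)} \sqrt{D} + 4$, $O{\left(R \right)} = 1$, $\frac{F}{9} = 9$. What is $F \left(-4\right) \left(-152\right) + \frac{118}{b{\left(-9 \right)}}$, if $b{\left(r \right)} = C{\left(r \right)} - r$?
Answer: $\frac{4383839}{89} - \frac{177 i}{89} \approx 49257.0 - 1.9888 i$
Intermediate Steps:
$F = 81$ ($F = 9 \cdot 9 = 81$)
$C{\left(D \right)} = 4 + \sqrt{D}$ ($C{\left(D \right)} = 1 \sqrt{D} + 4 = \sqrt{D} + 4 = 4 + \sqrt{D}$)
$b{\left(r \right)} = 4 + \sqrt{r} - r$ ($b{\left(r \right)} = \left(4 + \sqrt{r}\right) - r = 4 + \sqrt{r} - r$)
$F \left(-4\right) \left(-152\right) + \frac{118}{b{\left(-9 \right)}} = 81 \left(-4\right) \left(-152\right) + \frac{118}{4 + \sqrt{-9} - -9} = \left(-324\right) \left(-152\right) + \frac{118}{4 + 3 i + 9} = 49248 + \frac{118}{13 + 3 i} = 49248 + 118 \frac{13 - 3 i}{178} = 49248 + \frac{59 \left(13 - 3 i\right)}{89}$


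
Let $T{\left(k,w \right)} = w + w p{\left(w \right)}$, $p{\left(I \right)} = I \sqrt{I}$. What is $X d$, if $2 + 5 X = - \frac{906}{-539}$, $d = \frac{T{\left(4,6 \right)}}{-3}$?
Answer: $\frac{344}{2695} + \frac{2064 \sqrt{6}}{2695} \approx 2.0036$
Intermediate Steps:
$p{\left(I \right)} = I^{\frac{3}{2}}$
$T{\left(k,w \right)} = w + w^{\frac{5}{2}}$ ($T{\left(k,w \right)} = w + w w^{\frac{3}{2}} = w + w^{\frac{5}{2}}$)
$d = -2 - 12 \sqrt{6}$ ($d = \frac{6 + 6^{\frac{5}{2}}}{-3} = \left(6 + 36 \sqrt{6}\right) \left(- \frac{1}{3}\right) = -2 - 12 \sqrt{6} \approx -31.394$)
$X = - \frac{172}{2695}$ ($X = - \frac{2}{5} + \frac{\left(-906\right) \frac{1}{-539}}{5} = - \frac{2}{5} + \frac{\left(-906\right) \left(- \frac{1}{539}\right)}{5} = - \frac{2}{5} + \frac{1}{5} \cdot \frac{906}{539} = - \frac{2}{5} + \frac{906}{2695} = - \frac{172}{2695} \approx -0.063822$)
$X d = - \frac{172 \left(-2 - 12 \sqrt{6}\right)}{2695} = \frac{344}{2695} + \frac{2064 \sqrt{6}}{2695}$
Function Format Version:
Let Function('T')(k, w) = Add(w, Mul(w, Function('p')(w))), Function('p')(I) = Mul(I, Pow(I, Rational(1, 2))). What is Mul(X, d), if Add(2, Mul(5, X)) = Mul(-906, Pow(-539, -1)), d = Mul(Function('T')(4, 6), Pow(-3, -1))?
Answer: Add(Rational(344, 2695), Mul(Rational(2064, 2695), Pow(6, Rational(1, 2)))) ≈ 2.0036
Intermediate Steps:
Function('p')(I) = Pow(I, Rational(3, 2))
Function('T')(k, w) = Add(w, Pow(w, Rational(5, 2))) (Function('T')(k, w) = Add(w, Mul(w, Pow(w, Rational(3, 2)))) = Add(w, Pow(w, Rational(5, 2))))
d = Add(-2, Mul(-12, Pow(6, Rational(1, 2)))) (d = Mul(Add(6, Pow(6, Rational(5, 2))), Pow(-3, -1)) = Mul(Add(6, Mul(36, Pow(6, Rational(1, 2)))), Rational(-1, 3)) = Add(-2, Mul(-12, Pow(6, Rational(1, 2)))) ≈ -31.394)
X = Rational(-172, 2695) (X = Add(Rational(-2, 5), Mul(Rational(1, 5), Mul(-906, Pow(-539, -1)))) = Add(Rational(-2, 5), Mul(Rational(1, 5), Mul(-906, Rational(-1, 539)))) = Add(Rational(-2, 5), Mul(Rational(1, 5), Rational(906, 539))) = Add(Rational(-2, 5), Rational(906, 2695)) = Rational(-172, 2695) ≈ -0.063822)
Mul(X, d) = Mul(Rational(-172, 2695), Add(-2, Mul(-12, Pow(6, Rational(1, 2))))) = Add(Rational(344, 2695), Mul(Rational(2064, 2695), Pow(6, Rational(1, 2))))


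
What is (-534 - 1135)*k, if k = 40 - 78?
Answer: 63422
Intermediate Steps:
k = -38
(-534 - 1135)*k = (-534 - 1135)*(-38) = -1669*(-38) = 63422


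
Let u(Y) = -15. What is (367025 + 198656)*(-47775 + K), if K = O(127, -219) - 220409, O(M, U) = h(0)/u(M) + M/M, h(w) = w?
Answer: -151706027623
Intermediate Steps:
O(M, U) = 1 (O(M, U) = 0/(-15) + M/M = 0*(-1/15) + 1 = 0 + 1 = 1)
K = -220408 (K = 1 - 220409 = -220408)
(367025 + 198656)*(-47775 + K) = (367025 + 198656)*(-47775 - 220408) = 565681*(-268183) = -151706027623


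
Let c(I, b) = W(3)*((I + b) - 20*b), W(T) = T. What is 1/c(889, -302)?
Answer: 1/19881 ≈ 5.0299e-5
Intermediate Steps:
c(I, b) = -57*b + 3*I (c(I, b) = 3*((I + b) - 20*b) = 3*(I - 19*b) = -57*b + 3*I)
1/c(889, -302) = 1/(-57*(-302) + 3*889) = 1/(17214 + 2667) = 1/19881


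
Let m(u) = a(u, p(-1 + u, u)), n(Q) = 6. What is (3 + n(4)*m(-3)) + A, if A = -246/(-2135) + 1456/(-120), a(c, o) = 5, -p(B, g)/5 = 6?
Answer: 134389/6405 ≈ 20.982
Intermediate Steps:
p(B, g) = -30 (p(B, g) = -5*6 = -30)
m(u) = 5
A = -76976/6405 (A = -246*(-1/2135) + 1456*(-1/120) = 246/2135 - 182/15 = -76976/6405 ≈ -12.018)
(3 + n(4)*m(-3)) + A = (3 + 6*5) - 76976/6405 = (3 + 30) - 76976/6405 = 33 - 76976/6405 = 134389/6405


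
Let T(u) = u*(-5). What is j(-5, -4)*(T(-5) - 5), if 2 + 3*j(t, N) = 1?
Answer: -20/3 ≈ -6.6667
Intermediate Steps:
T(u) = -5*u
j(t, N) = -1/3 (j(t, N) = -2/3 + (1/3)*1 = -2/3 + 1/3 = -1/3)
j(-5, -4)*(T(-5) - 5) = -(-5*(-5) - 5)/3 = -(25 - 5)/3 = -1/3*20 = -20/3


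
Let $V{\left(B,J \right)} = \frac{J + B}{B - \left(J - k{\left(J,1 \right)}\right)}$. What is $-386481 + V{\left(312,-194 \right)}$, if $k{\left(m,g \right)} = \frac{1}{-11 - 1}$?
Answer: $- \frac{2346324735}{6071} \approx -3.8648 \cdot 10^{5}$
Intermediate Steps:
$k{\left(m,g \right)} = - \frac{1}{12}$ ($k{\left(m,g \right)} = \frac{1}{-12} = - \frac{1}{12}$)
$V{\left(B,J \right)} = \frac{B + J}{- \frac{1}{12} + B - J}$ ($V{\left(B,J \right)} = \frac{J + B}{B - \left(\frac{1}{12} + J\right)} = \frac{B + J}{- \frac{1}{12} + B - J}$)
$-386481 + V{\left(312,-194 \right)} = -386481 + \frac{12 \left(312 - 194\right)}{-1 - -2328 + 12 \cdot 312} = -386481 + 12 \frac{1}{-1 + 2328 + 3744} \cdot 118 = -386481 + 12 \cdot \frac{1}{6071} \cdot 118 = -386481 + \frac{1416}{6071} = - \frac{2346324735}{6071}$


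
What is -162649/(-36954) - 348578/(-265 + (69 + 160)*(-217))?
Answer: 10503485077/923073966 ≈ 11.379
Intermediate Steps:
-162649/(-36954) - 348578/(-265 + (69 + 160)*(-217)) = -162649*(-1/36954) - 348578/(-265 + 229*(-217)) = 162649/36954 - 348578/(-265 - 49693) = 162649/36954 - 348578/(-49958) = 162649/36954 - 348578*(-1/49958) = 162649/36954 + 174289/24979 = 10503485077/923073966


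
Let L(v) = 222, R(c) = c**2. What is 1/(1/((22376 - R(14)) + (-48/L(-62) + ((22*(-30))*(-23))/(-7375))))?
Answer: 1210349368/54575 ≈ 22178.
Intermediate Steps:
1/(1/((22376 - R(14)) + (-48/L(-62) + ((22*(-30))*(-23))/(-7375)))) = 1/(1/((22376 - 1*14**2) + (-48/222 + ((22*(-30))*(-23))/(-7375)))) = 1/(1/((22376 - 1*196) + (-48*1/222 - 660*(-23)*(-1/7375)))) = 1/(1/((22376 - 196) + (-8/37 + 15180*(-1/7375)))) = 1/(1/(22180 + (-8/37 - 3036/1475))) = 1/(1/(22180 - 124132/54575)) = 1/(1/(1210349368/54575)) = 1/(54575/1210349368) = 1210349368/54575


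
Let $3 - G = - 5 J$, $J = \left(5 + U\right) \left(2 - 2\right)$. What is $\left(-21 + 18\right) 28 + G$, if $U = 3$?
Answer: $-81$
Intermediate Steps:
$J = 0$ ($J = \left(5 + 3\right) \left(2 - 2\right) = 8 \cdot 0 = 0$)
$G = 3$ ($G = 3 - \left(-5\right) 0 = 3 - 0 = 3 + 0 = 3$)
$\left(-21 + 18\right) 28 + G = \left(-21 + 18\right) 28 + 3 = \left(-3\right) 28 + 3 = -84 + 3 = -81$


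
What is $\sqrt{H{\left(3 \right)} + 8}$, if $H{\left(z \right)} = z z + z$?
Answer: $2 \sqrt{5} \approx 4.4721$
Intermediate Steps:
$H{\left(z \right)} = z + z^{2}$ ($H{\left(z \right)} = z^{2} + z = z + z^{2}$)
$\sqrt{H{\left(3 \right)} + 8} = \sqrt{3 \left(1 + 3\right) + 8} = \sqrt{3 \cdot 4 + 8} = \sqrt{12 + 8} = \sqrt{20} = 2 \sqrt{5}$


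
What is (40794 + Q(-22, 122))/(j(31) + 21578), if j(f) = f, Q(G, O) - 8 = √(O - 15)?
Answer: 40802/21609 + √107/21609 ≈ 1.8887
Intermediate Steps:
Q(G, O) = 8 + √(-15 + O) (Q(G, O) = 8 + √(O - 15) = 8 + √(-15 + O))
(40794 + Q(-22, 122))/(j(31) + 21578) = (40794 + (8 + √(-15 + 122)))/(31 + 21578) = (40794 + (8 + √107))/21609 = (40802 + √107)*(1/21609) = 40802/21609 + √107/21609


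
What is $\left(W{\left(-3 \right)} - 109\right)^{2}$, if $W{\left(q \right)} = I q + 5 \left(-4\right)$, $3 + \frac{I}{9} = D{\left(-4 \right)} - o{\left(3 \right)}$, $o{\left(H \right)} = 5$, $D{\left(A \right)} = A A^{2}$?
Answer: $3294225$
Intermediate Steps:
$D{\left(A \right)} = A^{3}$
$I = -648$ ($I = -27 + 9 \left(\left(-4\right)^{3} - 5\right) = -27 + 9 \left(-64 - 5\right) = -27 + 9 \left(-69\right) = -27 - 621 = -648$)
$W{\left(q \right)} = -20 - 648 q$ ($W{\left(q \right)} = - 648 q + 5 \left(-4\right) = - 648 q - 20 = -20 - 648 q$)
$\left(W{\left(-3 \right)} - 109\right)^{2} = \left(\left(-20 - -1944\right) - 109\right)^{2} = \left(\left(-20 + 1944\right) - 109\right)^{2} = \left(1924 - 109\right)^{2} = 1815^{2} = 3294225$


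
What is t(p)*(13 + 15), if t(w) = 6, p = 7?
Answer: 168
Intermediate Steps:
t(p)*(13 + 15) = 6*(13 + 15) = 6*28 = 168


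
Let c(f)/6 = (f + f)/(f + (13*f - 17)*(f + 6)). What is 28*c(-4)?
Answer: 672/71 ≈ 9.4648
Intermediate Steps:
c(f) = 12*f/(f + (-17 + 13*f)*(6 + f)) (c(f) = 6*((f + f)/(f + (13*f - 17)*(f + 6))) = 6*((2*f)/(f + (-17 + 13*f)*(6 + f))) = 6*(2*f/(f + (-17 + 13*f)*(6 + f))) = 12*f/(f + (-17 + 13*f)*(6 + f)))
28*c(-4) = 28*(12*(-4)/(-102 + 13*(-4)² + 62*(-4))) = 28*(12*(-4)/(-102 + 13*16 - 248)) = 28*(12*(-4)/(-102 + 208 - 248)) = 28*(12*(-4)/(-142)) = 28*(12*(-4)*(-1/142)) = 28*(24/71) = 672/71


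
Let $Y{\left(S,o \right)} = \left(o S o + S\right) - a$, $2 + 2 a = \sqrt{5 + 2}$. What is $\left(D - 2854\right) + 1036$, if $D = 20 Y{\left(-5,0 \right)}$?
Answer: $-1898 - 10 \sqrt{7} \approx -1924.5$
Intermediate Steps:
$a = -1 + \frac{\sqrt{7}}{2}$ ($a = -1 + \frac{\sqrt{5 + 2}}{2} = -1 + \frac{\sqrt{7}}{2} \approx 0.32288$)
$Y{\left(S,o \right)} = 1 + S - \frac{\sqrt{7}}{2} + S o^{2}$ ($Y{\left(S,o \right)} = \left(o S o + S\right) - \left(-1 + \frac{\sqrt{7}}{2}\right) = \left(S o o + S\right) + \left(1 - \frac{\sqrt{7}}{2}\right) = \left(S o^{2} + S\right) + \left(1 - \frac{\sqrt{7}}{2}\right) = \left(S + S o^{2}\right) + \left(1 - \frac{\sqrt{7}}{2}\right) = 1 + S - \frac{\sqrt{7}}{2} + S o^{2}$)
$D = -80 - 10 \sqrt{7}$ ($D = 20 \left(1 - 5 - \frac{\sqrt{7}}{2} - 5 \cdot 0^{2}\right) = 20 \left(1 - 5 - \frac{\sqrt{7}}{2} - 0\right) = 20 \left(1 - 5 - \frac{\sqrt{7}}{2} + 0\right) = 20 \left(-4 - \frac{\sqrt{7}}{2}\right) = -80 - 10 \sqrt{7} \approx -106.46$)
$\left(D - 2854\right) + 1036 = \left(\left(-80 - 10 \sqrt{7}\right) - 2854\right) + 1036 = \left(-2934 - 10 \sqrt{7}\right) + 1036 = -1898 - 10 \sqrt{7}$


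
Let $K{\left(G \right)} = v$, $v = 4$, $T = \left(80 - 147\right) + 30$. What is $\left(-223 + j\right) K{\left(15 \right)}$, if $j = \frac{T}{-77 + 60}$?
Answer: $- \frac{15016}{17} \approx -883.29$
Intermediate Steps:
$T = -37$ ($T = -67 + 30 = -37$)
$j = \frac{37}{17}$ ($j = - \frac{37}{-77 + 60} = - \frac{37}{-17} = \left(-37\right) \left(- \frac{1}{17}\right) = \frac{37}{17} \approx 2.1765$)
$K{\left(G \right)} = 4$
$\left(-223 + j\right) K{\left(15 \right)} = \left(-223 + \frac{37}{17}\right) 4 = \left(- \frac{3754}{17}\right) 4 = - \frac{15016}{17}$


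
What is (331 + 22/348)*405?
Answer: 7776675/58 ≈ 1.3408e+5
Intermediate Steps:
(331 + 22/348)*405 = (331 + 22*(1/348))*405 = (331 + 11/174)*405 = (57605/174)*405 = 7776675/58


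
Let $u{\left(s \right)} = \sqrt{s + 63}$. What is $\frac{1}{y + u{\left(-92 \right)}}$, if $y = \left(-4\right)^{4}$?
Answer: $\frac{256}{65565} - \frac{i \sqrt{29}}{65565} \approx 0.0039045 - 8.2135 \cdot 10^{-5} i$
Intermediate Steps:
$y = 256$
$u{\left(s \right)} = \sqrt{63 + s}$
$\frac{1}{y + u{\left(-92 \right)}} = \frac{1}{256 + \sqrt{63 - 92}} = \frac{1}{256 + \sqrt{-29}} = \frac{1}{256 + i \sqrt{29}}$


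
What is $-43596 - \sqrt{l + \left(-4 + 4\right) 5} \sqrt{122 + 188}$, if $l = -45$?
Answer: $-43596 - 15 i \sqrt{62} \approx -43596.0 - 118.11 i$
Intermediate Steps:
$-43596 - \sqrt{l + \left(-4 + 4\right) 5} \sqrt{122 + 188} = -43596 - \sqrt{-45 + \left(-4 + 4\right) 5} \sqrt{122 + 188} = -43596 - \sqrt{-45 + 0 \cdot 5} \sqrt{310} = -43596 - \sqrt{-45 + 0} \sqrt{310} = -43596 - \sqrt{-45} \sqrt{310} = -43596 - 3 i \sqrt{5} \sqrt{310} = -43596 - 15 i \sqrt{62}$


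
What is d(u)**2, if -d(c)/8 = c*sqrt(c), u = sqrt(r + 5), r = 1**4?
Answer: 384*sqrt(6) ≈ 940.60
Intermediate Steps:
r = 1
u = sqrt(6) (u = sqrt(1 + 5) = sqrt(6) ≈ 2.4495)
d(c) = -8*c**(3/2) (d(c) = -8*c*sqrt(c) = -8*c**(3/2))
d(u)**2 = (-8*6**(3/4))**2 = 384*sqrt(6)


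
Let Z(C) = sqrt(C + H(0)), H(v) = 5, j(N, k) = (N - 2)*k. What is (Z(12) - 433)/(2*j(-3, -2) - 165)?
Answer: 433/145 - sqrt(17)/145 ≈ 2.9578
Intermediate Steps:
j(N, k) = k*(-2 + N) (j(N, k) = (-2 + N)*k = k*(-2 + N))
Z(C) = sqrt(5 + C) (Z(C) = sqrt(C + 5) = sqrt(5 + C))
(Z(12) - 433)/(2*j(-3, -2) - 165) = (sqrt(5 + 12) - 433)/(2*(-2*(-2 - 3)) - 165) = (sqrt(17) - 433)/(2*(-2*(-5)) - 165) = (-433 + sqrt(17))/(2*10 - 165) = (-433 + sqrt(17))/(20 - 165) = (-433 + sqrt(17))/(-145) = (-433 + sqrt(17))*(-1/145) = 433/145 - sqrt(17)/145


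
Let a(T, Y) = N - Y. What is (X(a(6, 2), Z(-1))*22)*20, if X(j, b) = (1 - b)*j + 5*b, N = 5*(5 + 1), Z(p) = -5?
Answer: 62920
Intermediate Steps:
N = 30 (N = 5*6 = 30)
a(T, Y) = 30 - Y
X(j, b) = 5*b + j*(1 - b) (X(j, b) = j*(1 - b) + 5*b = 5*b + j*(1 - b))
(X(a(6, 2), Z(-1))*22)*20 = (((30 - 1*2) + 5*(-5) - 1*(-5)*(30 - 1*2))*22)*20 = (((30 - 2) - 25 - 1*(-5)*(30 - 2))*22)*20 = ((28 - 25 - 1*(-5)*28)*22)*20 = ((28 - 25 + 140)*22)*20 = (143*22)*20 = 3146*20 = 62920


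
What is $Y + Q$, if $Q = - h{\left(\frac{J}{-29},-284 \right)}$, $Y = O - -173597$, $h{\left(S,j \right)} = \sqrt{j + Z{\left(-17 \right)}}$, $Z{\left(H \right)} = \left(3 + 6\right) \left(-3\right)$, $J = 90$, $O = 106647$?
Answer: $280244 - i \sqrt{311} \approx 2.8024 \cdot 10^{5} - 17.635 i$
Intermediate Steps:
$Z{\left(H \right)} = -27$ ($Z{\left(H \right)} = 9 \left(-3\right) = -27$)
$h{\left(S,j \right)} = \sqrt{-27 + j}$ ($h{\left(S,j \right)} = \sqrt{j - 27} = \sqrt{-27 + j}$)
$Y = 280244$ ($Y = 106647 - -173597 = 106647 + 173597 = 280244$)
$Q = - i \sqrt{311}$ ($Q = - \sqrt{-27 - 284} = - \sqrt{-311} = - i \sqrt{311} \approx - 17.635 i$)
$Y + Q = 280244 - i \sqrt{311}$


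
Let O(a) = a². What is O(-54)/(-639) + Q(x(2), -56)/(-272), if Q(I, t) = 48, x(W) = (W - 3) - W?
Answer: -5721/1207 ≈ -4.7399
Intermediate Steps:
x(W) = -3 (x(W) = (-3 + W) - W = -3)
O(-54)/(-639) + Q(x(2), -56)/(-272) = (-54)²/(-639) + 48/(-272) = 2916*(-1/639) + 48*(-1/272) = -324/71 - 3/17 = -5721/1207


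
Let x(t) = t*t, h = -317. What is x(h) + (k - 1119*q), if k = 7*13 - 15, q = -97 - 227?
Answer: 463121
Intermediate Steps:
q = -324
x(t) = t**2
k = 76 (k = 91 - 15 = 76)
x(h) + (k - 1119*q) = (-317)**2 + (76 - 1119*(-324)) = 100489 + (76 + 362556) = 100489 + 362632 = 463121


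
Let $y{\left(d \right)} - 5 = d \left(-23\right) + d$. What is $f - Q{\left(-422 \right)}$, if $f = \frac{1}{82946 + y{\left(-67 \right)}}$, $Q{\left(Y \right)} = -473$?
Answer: $\frac{39933026}{84425} \approx 473.0$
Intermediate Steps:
$y{\left(d \right)} = 5 - 22 d$ ($y{\left(d \right)} = 5 + \left(d \left(-23\right) + d\right) = 5 + \left(- 23 d + d\right) = 5 - 22 d$)
$f = \frac{1}{84425}$ ($f = \frac{1}{82946 + \left(5 - -1474\right)} = \frac{1}{82946 + \left(5 + 1474\right)} = \frac{1}{82946 + 1479} = \frac{1}{84425} \approx 1.1845 \cdot 10^{-5}$)
$f - Q{\left(-422 \right)} = \frac{1}{84425} - -473 = \frac{1}{84425} + 473 = \frac{39933026}{84425}$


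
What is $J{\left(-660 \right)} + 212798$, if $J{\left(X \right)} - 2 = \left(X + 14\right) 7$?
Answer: $208278$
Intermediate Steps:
$J{\left(X \right)} = 100 + 7 X$ ($J{\left(X \right)} = 2 + \left(X + 14\right) 7 = 2 + \left(14 + X\right) 7 = 2 + \left(98 + 7 X\right) = 100 + 7 X$)
$J{\left(-660 \right)} + 212798 = \left(100 + 7 \left(-660\right)\right) + 212798 = \left(100 - 4620\right) + 212798 = -4520 + 212798 = 208278$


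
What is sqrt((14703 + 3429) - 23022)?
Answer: I*sqrt(4890) ≈ 69.929*I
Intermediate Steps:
sqrt((14703 + 3429) - 23022) = sqrt(18132 - 23022) = sqrt(-4890) = I*sqrt(4890)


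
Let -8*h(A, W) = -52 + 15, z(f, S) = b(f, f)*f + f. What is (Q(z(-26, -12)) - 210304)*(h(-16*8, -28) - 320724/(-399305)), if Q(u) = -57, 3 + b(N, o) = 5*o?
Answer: -3647675937797/3194440 ≈ -1.1419e+6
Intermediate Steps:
b(N, o) = -3 + 5*o
z(f, S) = f + f*(-3 + 5*f) (z(f, S) = (-3 + 5*f)*f + f = f*(-3 + 5*f) + f = f + f*(-3 + 5*f))
h(A, W) = 37/8 (h(A, W) = -(-52 + 15)/8 = -1/8*(-37) = 37/8)
(Q(z(-26, -12)) - 210304)*(h(-16*8, -28) - 320724/(-399305)) = (-57 - 210304)*(37/8 - 320724/(-399305)) = -210361*(37/8 - 320724*(-1/399305)) = -210361*(37/8 + 320724/399305) = -210361*17340077/3194440 = -3647675937797/3194440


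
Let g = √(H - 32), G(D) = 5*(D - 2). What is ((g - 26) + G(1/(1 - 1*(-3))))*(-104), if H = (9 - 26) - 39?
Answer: 3614 - 208*I*√22 ≈ 3614.0 - 975.61*I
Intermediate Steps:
H = -56 (H = -17 - 39 = -56)
G(D) = -10 + 5*D (G(D) = 5*(-2 + D) = -10 + 5*D)
g = 2*I*√22 (g = √(-56 - 32) = √(-88) = 2*I*√22 ≈ 9.3808*I)
((g - 26) + G(1/(1 - 1*(-3))))*(-104) = ((2*I*√22 - 26) + (-10 + 5/(1 - 1*(-3))))*(-104) = ((-26 + 2*I*√22) + (-10 + 5/(1 + 3)))*(-104) = ((-26 + 2*I*√22) + (-10 + 5/4))*(-104) = ((-26 + 2*I*√22) - 35/4)*(-104) = (-139/4 + 2*I*√22)*(-104) = 3614 - 208*I*√22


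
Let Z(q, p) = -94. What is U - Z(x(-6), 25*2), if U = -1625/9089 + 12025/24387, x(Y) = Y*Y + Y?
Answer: 20905089992/221653443 ≈ 94.314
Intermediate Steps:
x(Y) = Y + Y² (x(Y) = Y² + Y = Y + Y²)
U = 69666350/221653443 (U = -1625*1/9089 + 12025*(1/24387) = -1625/9089 + 12025/24387 = 69666350/221653443 ≈ 0.31430)
U - Z(x(-6), 25*2) = 69666350/221653443 - 1*(-94) = 69666350/221653443 + 94 = 20905089992/221653443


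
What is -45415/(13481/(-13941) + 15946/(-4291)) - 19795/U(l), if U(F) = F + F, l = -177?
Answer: 138182812638575/14167593654 ≈ 9753.4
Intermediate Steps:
U(F) = 2*F
-45415/(13481/(-13941) + 15946/(-4291)) - 19795/U(l) = -45415/(13481/(-13941) + 15946/(-4291)) - 19795/(2*(-177)) = -45415/(13481*(-1/13941) + 15946*(-1/4291)) - 19795/(-354) = -45415/(-13481/13941 - 2278/613) - 19795*(-1/354) = -45415/(-40021451/8545833) + 19795/354 = -45415*(-8545833/40021451) + 19795/354 = 388109005695/40021451 + 19795/354 = 138182812638575/14167593654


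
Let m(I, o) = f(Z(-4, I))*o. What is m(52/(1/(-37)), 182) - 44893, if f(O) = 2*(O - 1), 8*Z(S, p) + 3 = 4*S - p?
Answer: 82841/2 ≈ 41421.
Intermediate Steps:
Z(S, p) = -3/8 + S/2 - p/8 (Z(S, p) = -3/8 + (4*S - p)/8 = -3/8 + (-p + 4*S)/8 = -3/8 + (S/2 - p/8) = -3/8 + S/2 - p/8)
f(O) = -2 + 2*O (f(O) = 2*(-1 + O) = -2 + 2*O)
m(I, o) = o*(-27/4 - I/4) (m(I, o) = (-2 + 2*(-3/8 + (1/2)*(-4) - I/8))*o = (-2 + 2*(-3/8 - 2 - I/8))*o = (-2 + 2*(-19/8 - I/8))*o = (-2 + (-19/4 - I/4))*o = (-27/4 - I/4)*o = o*(-27/4 - I/4))
m(52/(1/(-37)), 182) - 44893 = -1/4*182*(27 + 52/(1/(-37))) - 44893 = -1/4*182*(27 + 52/(-1/37)) - 44893 = -1/4*182*(27 + 52*(-37)) - 44893 = -1/4*182*(27 - 1924) - 44893 = -1/4*182*(-1897) - 44893 = 172627/2 - 44893 = 82841/2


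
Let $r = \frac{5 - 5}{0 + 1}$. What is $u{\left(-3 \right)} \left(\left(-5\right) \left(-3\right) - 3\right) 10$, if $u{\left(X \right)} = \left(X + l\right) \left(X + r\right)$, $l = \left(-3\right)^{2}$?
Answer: $-2160$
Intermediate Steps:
$l = 9$
$r = 0$ ($r = \frac{0}{1} = 0 \cdot 1 = 0$)
$u{\left(X \right)} = X \left(9 + X\right)$ ($u{\left(X \right)} = \left(X + 9\right) \left(X + 0\right) = \left(9 + X\right) X = X \left(9 + X\right)$)
$u{\left(-3 \right)} \left(\left(-5\right) \left(-3\right) - 3\right) 10 = - 3 \left(9 - 3\right) \left(\left(-5\right) \left(-3\right) - 3\right) 10 = \left(-3\right) 6 \left(15 - 3\right) 10 = \left(-18\right) 12 \cdot 10 = \left(-216\right) 10 = -2160$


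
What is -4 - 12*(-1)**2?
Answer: -16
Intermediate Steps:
-4 - 12*(-1)**2 = -4 - 12*1 = -4 - 12 = -16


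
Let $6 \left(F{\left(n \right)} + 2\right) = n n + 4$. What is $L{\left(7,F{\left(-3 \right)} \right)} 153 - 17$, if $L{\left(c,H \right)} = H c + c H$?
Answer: $340$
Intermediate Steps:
$F{\left(n \right)} = - \frac{4}{3} + \frac{n^{2}}{6}$ ($F{\left(n \right)} = -2 + \frac{n n + 4}{6} = -2 + \frac{n^{2} + 4}{6} = -2 + \frac{4 + n^{2}}{6} = -2 + \left(\frac{2}{3} + \frac{n^{2}}{6}\right) = - \frac{4}{3} + \frac{n^{2}}{6}$)
$L{\left(c,H \right)} = 2 H c$ ($L{\left(c,H \right)} = H c + H c = 2 H c$)
$L{\left(7,F{\left(-3 \right)} \right)} 153 - 17 = 2 \left(- \frac{4}{3} + \frac{\left(-3\right)^{2}}{6}\right) 7 \cdot 153 - 17 = 2 \left(- \frac{4}{3} + \frac{1}{6} \cdot 9\right) 7 \cdot 153 - 17 = 2 \left(- \frac{4}{3} + \frac{3}{2}\right) 7 \cdot 153 - 17 = 2 \cdot \frac{1}{6} \cdot 7 \cdot 153 - 17 = \frac{7}{3} \cdot 153 - 17 = 357 - 17 = 340$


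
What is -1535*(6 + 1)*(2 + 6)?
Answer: -85960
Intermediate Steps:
-1535*(6 + 1)*(2 + 6) = -10745*8 = -1535*56 = -85960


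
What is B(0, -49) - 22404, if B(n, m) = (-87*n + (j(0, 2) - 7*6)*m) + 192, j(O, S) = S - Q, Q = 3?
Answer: -20105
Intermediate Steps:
j(O, S) = -3 + S (j(O, S) = S - 1*3 = S - 3 = -3 + S)
B(n, m) = 192 - 87*n - 43*m (B(n, m) = (-87*n + ((-3 + 2) - 7*6)*m) + 192 = (-87*n + (-1 - 42)*m) + 192 = (-87*n - 43*m) + 192 = 192 - 87*n - 43*m)
B(0, -49) - 22404 = (192 - 87*0 - 43*(-49)) - 22404 = (192 + 0 + 2107) - 22404 = 2299 - 22404 = -20105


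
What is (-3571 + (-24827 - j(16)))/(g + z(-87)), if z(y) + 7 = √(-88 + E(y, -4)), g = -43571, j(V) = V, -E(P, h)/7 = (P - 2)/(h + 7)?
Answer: 3714675876/5697125893 + 28414*√1077/5697125893 ≈ 0.65219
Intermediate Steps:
E(P, h) = -7*(-2 + P)/(7 + h) (E(P, h) = -7*(P - 2)/(h + 7) = -7*(-2 + P)/(7 + h))
z(y) = -7 + √(-250/3 - 7*y/3) (z(y) = -7 + √(-88 + 7*(2 - y)/(7 - 4)) = -7 + √(-88 + 7*(2 - y)/3) = -7 + √(-88 + 7*(⅓)*(2 - y)) = -7 + √(-88 + (14/3 - 7*y/3)) = -7 + √(-250/3 - 7*y/3))
(-3571 + (-24827 - j(16)))/(g + z(-87)) = (-3571 + (-24827 - 1*16))/(-43571 + (-7 + √(-750 - 21*(-87))/3)) = (-3571 + (-24827 - 16))/(-43571 + (-7 + √(-750 + 1827)/3)) = (-3571 - 24843)/(-43571 + (-7 + √1077/3)) = -28414/(-43578 + √1077/3)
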